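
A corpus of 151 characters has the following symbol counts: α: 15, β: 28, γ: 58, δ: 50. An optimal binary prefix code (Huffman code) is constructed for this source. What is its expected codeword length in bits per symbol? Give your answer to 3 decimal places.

Probabilities are the counts divided by 151.
Repeatedly combine the two least-probable nodes; the expected code length is the sum of the merged weights.
merge 15/151 + 28/151 → 43/151
merge 43/151 + 50/151 → 93/151
merge 58/151 + 93/151 → 1
L = 43/151 + 93/151 + 1 = 287/151 ≈ 1.901 bits/symbol.

1.901 bits/symbol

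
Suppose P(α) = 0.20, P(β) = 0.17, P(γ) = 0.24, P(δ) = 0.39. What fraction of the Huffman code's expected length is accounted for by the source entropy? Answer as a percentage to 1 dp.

97.1%

Entropy H = −Σ p log₂ p ≈ 1.9229 bits.
Huffman merges: 17/100+1/5→37/100; 6/25+37/100→61/100; 39/100+61/100→1. L = 99/50 ≈ 1.9800.
Efficiency = H/L = 1.9229/1.9800 = 97.1%.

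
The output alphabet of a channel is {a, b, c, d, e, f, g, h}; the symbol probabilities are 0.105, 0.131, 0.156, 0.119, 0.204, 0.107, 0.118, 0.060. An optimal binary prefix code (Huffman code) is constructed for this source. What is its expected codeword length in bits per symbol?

2.961 bits/symbol

Repeatedly combine the two least-probable nodes; the expected code length is the sum of the merged weights.
merge 3/50 + 21/200 → 33/200
merge 107/1000 + 59/500 → 9/40
merge 119/1000 + 131/1000 → 1/4
merge 39/250 + 33/200 → 321/1000
merge 51/250 + 9/40 → 429/1000
merge 1/4 + 321/1000 → 571/1000
merge 429/1000 + 571/1000 → 1
L = 33/200 + 9/40 + 1/4 + 321/1000 + 429/1000 + 571/1000 + 1 = 2961/1000 = 2.961 bits/symbol.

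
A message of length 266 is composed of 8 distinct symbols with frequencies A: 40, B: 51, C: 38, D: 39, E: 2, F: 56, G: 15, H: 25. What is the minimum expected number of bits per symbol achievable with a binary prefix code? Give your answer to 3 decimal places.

Probabilities are the counts divided by 266.
Repeatedly combine the two least-probable nodes; the expected code length is the sum of the merged weights.
merge 1/133 + 15/266 → 17/266
merge 17/266 + 25/266 → 3/19
merge 1/7 + 39/266 → 11/38
merge 20/133 + 3/19 → 41/133
merge 51/266 + 4/19 → 107/266
merge 11/38 + 41/133 → 159/266
merge 107/266 + 159/266 → 1
L = 17/266 + 3/19 + 11/38 + 41/133 + 107/266 + 159/266 + 1 = 375/133 ≈ 2.820 bits/symbol.

2.820 bits/symbol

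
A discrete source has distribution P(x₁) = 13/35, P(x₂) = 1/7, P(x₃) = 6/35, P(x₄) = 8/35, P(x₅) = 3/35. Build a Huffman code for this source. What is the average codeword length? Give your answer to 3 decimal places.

Repeatedly combine the two least-probable nodes; the expected code length is the sum of the merged weights.
merge 3/35 + 1/7 → 8/35
merge 6/35 + 8/35 → 2/5
merge 8/35 + 13/35 → 3/5
merge 2/5 + 3/5 → 1
L = 8/35 + 2/5 + 3/5 + 1 = 78/35 ≈ 2.229 bits/symbol.

2.229 bits/symbol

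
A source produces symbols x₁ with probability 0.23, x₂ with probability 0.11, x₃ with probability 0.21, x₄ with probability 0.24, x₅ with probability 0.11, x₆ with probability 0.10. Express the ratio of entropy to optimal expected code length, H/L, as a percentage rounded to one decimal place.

98.3%

Entropy H = −Σ p log₂ p ≈ 2.4874 bits.
Huffman merges: 1/10+11/100→21/100; 11/100+21/100→8/25; 21/100+23/100→11/25; 6/25+8/25→14/25; 11/25+14/25→1. L = 253/100 ≈ 2.5300.
Efficiency = H/L = 2.4874/2.5300 = 98.3%.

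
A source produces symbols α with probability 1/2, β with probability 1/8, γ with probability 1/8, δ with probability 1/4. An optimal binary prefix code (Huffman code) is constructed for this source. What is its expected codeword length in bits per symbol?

Repeatedly combine the two least-probable nodes; the expected code length is the sum of the merged weights.
merge 1/8 + 1/8 → 1/4
merge 1/4 + 1/4 → 1/2
merge 1/2 + 1/2 → 1
L = 1/4 + 1/2 + 1 = 7/4 = 1.75 bits/symbol.

1.75 bits/symbol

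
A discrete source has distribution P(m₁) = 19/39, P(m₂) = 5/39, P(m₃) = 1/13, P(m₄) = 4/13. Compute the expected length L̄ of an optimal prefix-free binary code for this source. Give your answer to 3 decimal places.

1.718 bits/symbol

Repeatedly combine the two least-probable nodes; the expected code length is the sum of the merged weights.
merge 1/13 + 5/39 → 8/39
merge 8/39 + 4/13 → 20/39
merge 19/39 + 20/39 → 1
L = 8/39 + 20/39 + 1 = 67/39 ≈ 1.718 bits/symbol.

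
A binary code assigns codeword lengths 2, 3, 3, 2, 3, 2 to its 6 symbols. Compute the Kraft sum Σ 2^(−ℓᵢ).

With common denominator 2^3 = 8: Σ 2^(−ℓᵢ) = 2/8 + 1/8 + 1/8 + 2/8 + 1/8 + 2/8 = 9/8 = 1.125.

1.125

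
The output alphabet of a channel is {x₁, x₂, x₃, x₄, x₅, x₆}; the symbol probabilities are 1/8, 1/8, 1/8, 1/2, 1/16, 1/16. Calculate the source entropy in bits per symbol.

2.125 bits

Each probability is a power of 1/2, so log₂(1/p) is an integer.
H = Σ p·log₂(1/p) = 1/8·3 + 1/8·3 + 1/8·3 + 1/2·1 + 1/16·4 + 1/16·4 = 2.125 bits.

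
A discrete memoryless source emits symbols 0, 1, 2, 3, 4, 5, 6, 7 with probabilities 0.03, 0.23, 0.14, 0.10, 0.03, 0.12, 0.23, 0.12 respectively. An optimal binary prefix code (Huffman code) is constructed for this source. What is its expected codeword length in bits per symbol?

Repeatedly combine the two least-probable nodes; the expected code length is the sum of the merged weights.
merge 3/100 + 3/100 → 3/50
merge 3/50 + 1/10 → 4/25
merge 3/25 + 3/25 → 6/25
merge 7/50 + 4/25 → 3/10
merge 23/100 + 23/100 → 23/50
merge 6/25 + 3/10 → 27/50
merge 23/50 + 27/50 → 1
L = 3/50 + 4/25 + 6/25 + 3/10 + 23/50 + 27/50 + 1 = 69/25 = 2.76 bits/symbol.

2.76 bits/symbol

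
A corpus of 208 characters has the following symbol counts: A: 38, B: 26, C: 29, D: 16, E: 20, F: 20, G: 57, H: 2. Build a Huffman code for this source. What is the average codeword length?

Probabilities are the counts divided by 208.
Repeatedly combine the two least-probable nodes; the expected code length is the sum of the merged weights.
merge 1/104 + 1/13 → 9/104
merge 9/104 + 5/52 → 19/104
merge 5/52 + 1/8 → 23/104
merge 29/208 + 19/104 → 67/208
merge 19/104 + 23/104 → 21/52
merge 57/208 + 67/208 → 31/52
merge 21/52 + 31/52 → 1
L = 9/104 + 19/104 + 23/104 + 67/208 + 21/52 + 31/52 + 1 = 45/16 = 2.8125 bits/symbol.

2.8125 bits/symbol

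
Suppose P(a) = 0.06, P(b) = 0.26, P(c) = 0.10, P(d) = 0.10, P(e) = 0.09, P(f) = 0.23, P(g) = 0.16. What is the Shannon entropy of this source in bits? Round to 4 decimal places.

2.6365 bits

H = −Σ pᵢ log₂ pᵢ.
−0.06·log₂(0.06) = 0.2435
−0.26·log₂(0.26) = 0.5053
−0.10·log₂(0.10) = 0.3322
−0.10·log₂(0.10) = 0.3322
−0.09·log₂(0.09) = 0.3127
−0.23·log₂(0.23) = 0.4877
−0.16·log₂(0.16) = 0.4230
Sum ≈ 2.6365 → 2.6365 bits.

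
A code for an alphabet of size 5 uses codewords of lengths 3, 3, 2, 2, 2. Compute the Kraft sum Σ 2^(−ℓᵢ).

1

With common denominator 2^3 = 8: Σ 2^(−ℓᵢ) = 1/8 + 1/8 + 2/8 + 2/8 + 2/8 = 8/8 = 1.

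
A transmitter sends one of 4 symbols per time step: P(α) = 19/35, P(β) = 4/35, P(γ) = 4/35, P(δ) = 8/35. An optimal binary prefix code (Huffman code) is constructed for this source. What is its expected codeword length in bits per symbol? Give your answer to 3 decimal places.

Repeatedly combine the two least-probable nodes; the expected code length is the sum of the merged weights.
merge 4/35 + 4/35 → 8/35
merge 8/35 + 8/35 → 16/35
merge 16/35 + 19/35 → 1
L = 8/35 + 16/35 + 1 = 59/35 ≈ 1.686 bits/symbol.

1.686 bits/symbol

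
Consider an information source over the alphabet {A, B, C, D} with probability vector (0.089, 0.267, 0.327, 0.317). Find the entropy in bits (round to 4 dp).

1.8720 bits

H = −Σ pᵢ log₂ pᵢ.
−0.089·log₂(0.089) = 0.3106
−0.267·log₂(0.267) = 0.5087
−0.327·log₂(0.327) = 0.5273
−0.317·log₂(0.317) = 0.5254
Sum ≈ 1.8720 → 1.8720 bits.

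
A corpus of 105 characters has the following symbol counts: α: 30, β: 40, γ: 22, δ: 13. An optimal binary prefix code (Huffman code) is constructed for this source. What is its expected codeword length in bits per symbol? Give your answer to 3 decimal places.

1.952 bits/symbol

Probabilities are the counts divided by 105.
Repeatedly combine the two least-probable nodes; the expected code length is the sum of the merged weights.
merge 13/105 + 22/105 → 1/3
merge 2/7 + 1/3 → 13/21
merge 8/21 + 13/21 → 1
L = 1/3 + 13/21 + 1 = 41/21 ≈ 1.952 bits/symbol.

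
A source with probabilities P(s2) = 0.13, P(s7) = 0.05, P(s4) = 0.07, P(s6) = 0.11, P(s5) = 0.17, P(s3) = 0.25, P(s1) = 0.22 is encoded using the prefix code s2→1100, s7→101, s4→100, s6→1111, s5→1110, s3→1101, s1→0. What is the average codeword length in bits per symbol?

3.22 bits/symbol

L̄ = Σ pᵢ·ℓᵢ = 0.13·4 + 0.05·3 + 0.07·3 + 0.11·4 + 0.17·4 + 0.25·4 + 0.22·1 = 3.22 bits/symbol.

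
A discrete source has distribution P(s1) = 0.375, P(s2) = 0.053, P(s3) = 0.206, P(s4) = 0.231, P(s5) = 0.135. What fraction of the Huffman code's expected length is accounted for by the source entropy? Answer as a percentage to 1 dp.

Entropy H = −Σ p log₂ p ≈ 2.1031 bits.
Huffman merges: 53/1000+27/200→47/250; 47/250+103/500→197/500; 231/1000+3/8→303/500; 197/500+303/500→1. L = 547/250 ≈ 2.1880.
Efficiency = H/L = 2.1031/2.1880 = 96.1%.

96.1%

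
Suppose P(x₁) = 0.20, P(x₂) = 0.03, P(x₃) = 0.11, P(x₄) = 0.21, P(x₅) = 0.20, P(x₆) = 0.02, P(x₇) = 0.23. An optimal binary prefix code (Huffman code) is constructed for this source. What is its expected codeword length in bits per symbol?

Repeatedly combine the two least-probable nodes; the expected code length is the sum of the merged weights.
merge 1/50 + 3/100 → 1/20
merge 1/20 + 11/100 → 4/25
merge 4/25 + 1/5 → 9/25
merge 1/5 + 21/100 → 41/100
merge 23/100 + 9/25 → 59/100
merge 41/100 + 59/100 → 1
L = 1/20 + 4/25 + 9/25 + 41/100 + 59/100 + 1 = 257/100 = 2.57 bits/symbol.

2.57 bits/symbol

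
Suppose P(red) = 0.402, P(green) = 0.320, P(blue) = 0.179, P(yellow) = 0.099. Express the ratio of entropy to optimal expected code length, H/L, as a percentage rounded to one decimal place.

97.5%

Entropy H = −Σ p log₂ p ≈ 1.8291 bits.
Huffman merges: 99/1000+179/1000→139/500; 139/500+8/25→299/500; 201/500+299/500→1. L = 469/250 ≈ 1.8760.
Efficiency = H/L = 1.8291/1.8760 = 97.5%.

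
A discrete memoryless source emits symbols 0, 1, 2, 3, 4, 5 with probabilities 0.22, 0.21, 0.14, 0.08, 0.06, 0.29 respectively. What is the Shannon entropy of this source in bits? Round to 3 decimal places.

H = −Σ pᵢ log₂ pᵢ.
−0.22·log₂(0.22) = 0.4806
−0.21·log₂(0.21) = 0.4728
−0.14·log₂(0.14) = 0.3971
−0.08·log₂(0.08) = 0.2915
−0.06·log₂(0.06) = 0.2435
−0.29·log₂(0.29) = 0.5179
Sum ≈ 2.4035 → 2.403 bits.

2.403 bits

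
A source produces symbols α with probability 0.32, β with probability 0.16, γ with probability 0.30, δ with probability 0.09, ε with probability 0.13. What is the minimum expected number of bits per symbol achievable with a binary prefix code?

Repeatedly combine the two least-probable nodes; the expected code length is the sum of the merged weights.
merge 9/100 + 13/100 → 11/50
merge 4/25 + 11/50 → 19/50
merge 3/10 + 8/25 → 31/50
merge 19/50 + 31/50 → 1
L = 11/50 + 19/50 + 31/50 + 1 = 111/50 = 2.22 bits/symbol.

2.22 bits/symbol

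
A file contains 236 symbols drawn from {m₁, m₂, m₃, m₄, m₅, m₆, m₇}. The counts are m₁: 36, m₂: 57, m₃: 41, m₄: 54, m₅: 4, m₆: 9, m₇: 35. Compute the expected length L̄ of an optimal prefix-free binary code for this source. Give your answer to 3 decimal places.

Probabilities are the counts divided by 236.
Repeatedly combine the two least-probable nodes; the expected code length is the sum of the merged weights.
merge 1/59 + 9/236 → 13/236
merge 13/236 + 35/236 → 12/59
merge 9/59 + 41/236 → 77/236
merge 12/59 + 27/118 → 51/118
merge 57/236 + 77/236 → 67/118
merge 51/118 + 67/118 → 1
L = 13/236 + 12/59 + 77/236 + 51/118 + 67/118 + 1 = 305/118 ≈ 2.585 bits/symbol.

2.585 bits/symbol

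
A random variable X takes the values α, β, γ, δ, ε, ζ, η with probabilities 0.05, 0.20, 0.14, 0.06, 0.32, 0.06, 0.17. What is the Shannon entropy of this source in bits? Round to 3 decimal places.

2.525 bits

H = −Σ pᵢ log₂ pᵢ.
−0.05·log₂(0.05) = 0.2161
−0.20·log₂(0.20) = 0.4644
−0.14·log₂(0.14) = 0.3971
−0.06·log₂(0.06) = 0.2435
−0.32·log₂(0.32) = 0.5260
−0.06·log₂(0.06) = 0.2435
−0.17·log₂(0.17) = 0.4346
Sum ≈ 2.5253 → 2.525 bits.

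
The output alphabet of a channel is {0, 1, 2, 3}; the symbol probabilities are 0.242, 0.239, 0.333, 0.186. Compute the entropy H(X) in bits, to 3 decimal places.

1.968 bits

H = −Σ pᵢ log₂ pᵢ.
−0.242·log₂(0.242) = 0.4954
−0.239·log₂(0.239) = 0.4935
−0.333·log₂(0.333) = 0.5283
−0.186·log₂(0.186) = 0.4514
Sum ≈ 1.9685 → 1.968 bits.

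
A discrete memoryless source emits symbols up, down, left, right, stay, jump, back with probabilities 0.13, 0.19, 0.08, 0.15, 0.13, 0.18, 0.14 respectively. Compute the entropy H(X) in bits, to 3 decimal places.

2.765 bits

H = −Σ pᵢ log₂ pᵢ.
−0.13·log₂(0.13) = 0.3826
−0.19·log₂(0.19) = 0.4552
−0.08·log₂(0.08) = 0.2915
−0.15·log₂(0.15) = 0.4105
−0.13·log₂(0.13) = 0.3826
−0.18·log₂(0.18) = 0.4453
−0.14·log₂(0.14) = 0.3971
Sum ≈ 2.7650 → 2.765 bits.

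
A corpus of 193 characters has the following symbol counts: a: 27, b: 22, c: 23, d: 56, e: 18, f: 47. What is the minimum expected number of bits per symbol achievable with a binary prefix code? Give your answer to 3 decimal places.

2.466 bits/symbol

Probabilities are the counts divided by 193.
Repeatedly combine the two least-probable nodes; the expected code length is the sum of the merged weights.
merge 18/193 + 22/193 → 40/193
merge 23/193 + 27/193 → 50/193
merge 40/193 + 47/193 → 87/193
merge 50/193 + 56/193 → 106/193
merge 87/193 + 106/193 → 1
L = 40/193 + 50/193 + 87/193 + 106/193 + 1 = 476/193 ≈ 2.466 bits/symbol.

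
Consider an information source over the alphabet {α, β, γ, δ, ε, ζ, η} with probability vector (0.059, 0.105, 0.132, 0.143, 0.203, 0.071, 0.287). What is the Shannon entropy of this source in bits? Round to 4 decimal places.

2.6240 bits

H = −Σ pᵢ log₂ pᵢ.
−0.059·log₂(0.059) = 0.2409
−0.105·log₂(0.105) = 0.3414
−0.132·log₂(0.132) = 0.3856
−0.143·log₂(0.143) = 0.4012
−0.203·log₂(0.203) = 0.4670
−0.071·log₂(0.071) = 0.2709
−0.287·log₂(0.287) = 0.5169
Sum ≈ 2.6240 → 2.6240 bits.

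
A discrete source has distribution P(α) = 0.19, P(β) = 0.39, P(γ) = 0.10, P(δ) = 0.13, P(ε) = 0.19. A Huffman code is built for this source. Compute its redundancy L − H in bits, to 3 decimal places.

Entropy H = −Σ p log₂ p ≈ 2.1551 bits.
Huffman merges: 1/10+13/100→23/100; 19/100+19/100→19/50; 23/100+19/50→61/100; 39/100+61/100→1. L = 111/50 ≈ 2.2200.
L − H = 2.2200 − 2.1551 = 0.065 bits.

0.065 bits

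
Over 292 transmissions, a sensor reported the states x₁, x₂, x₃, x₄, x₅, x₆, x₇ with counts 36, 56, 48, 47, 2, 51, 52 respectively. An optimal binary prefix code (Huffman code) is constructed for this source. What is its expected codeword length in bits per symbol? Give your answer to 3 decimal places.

2.760 bits/symbol

Probabilities are the counts divided by 292.
Repeatedly combine the two least-probable nodes; the expected code length is the sum of the merged weights.
merge 1/146 + 9/73 → 19/146
merge 19/146 + 47/292 → 85/292
merge 12/73 + 51/292 → 99/292
merge 13/73 + 14/73 → 27/73
merge 85/292 + 99/292 → 46/73
merge 27/73 + 46/73 → 1
L = 19/146 + 85/292 + 99/292 + 27/73 + 46/73 + 1 = 403/146 ≈ 2.760 bits/symbol.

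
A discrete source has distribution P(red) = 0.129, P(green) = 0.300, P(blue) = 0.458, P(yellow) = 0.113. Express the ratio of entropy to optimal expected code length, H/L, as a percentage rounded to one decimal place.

99.4%

Entropy H = −Σ p log₂ p ≈ 1.7737 bits.
Huffman merges: 113/1000+129/1000→121/500; 121/500+3/10→271/500; 229/500+271/500→1. L = 223/125 ≈ 1.7840.
Efficiency = H/L = 1.7737/1.7840 = 99.4%.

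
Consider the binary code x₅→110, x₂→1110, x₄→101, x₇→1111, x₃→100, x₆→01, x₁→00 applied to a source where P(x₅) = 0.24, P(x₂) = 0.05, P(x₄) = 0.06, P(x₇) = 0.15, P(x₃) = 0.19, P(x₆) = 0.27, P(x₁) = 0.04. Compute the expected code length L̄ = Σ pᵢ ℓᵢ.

2.89 bits/symbol

L̄ = Σ pᵢ·ℓᵢ = 0.24·3 + 0.05·4 + 0.06·3 + 0.15·4 + 0.19·3 + 0.27·2 + 0.04·2 = 2.89 bits/symbol.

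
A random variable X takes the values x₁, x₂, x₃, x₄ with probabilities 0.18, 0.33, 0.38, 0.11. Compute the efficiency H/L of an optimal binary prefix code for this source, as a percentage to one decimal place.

97.1%

Entropy H = −Σ p log₂ p ≈ 1.8539 bits.
Huffman merges: 11/100+9/50→29/100; 29/100+33/100→31/50; 19/50+31/50→1. L = 191/100 ≈ 1.9100.
Efficiency = H/L = 1.8539/1.9100 = 97.1%.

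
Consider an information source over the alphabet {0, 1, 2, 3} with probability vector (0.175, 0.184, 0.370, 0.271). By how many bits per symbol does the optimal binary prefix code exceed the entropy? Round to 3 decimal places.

0.058 bits

Entropy H = −Σ p log₂ p ≈ 1.9306 bits.
Huffman merges: 7/40+23/125→359/1000; 271/1000+359/1000→63/100; 37/100+63/100→1. L = 1989/1000 ≈ 1.9890.
L − H = 1.9890 − 1.9306 = 0.058 bits.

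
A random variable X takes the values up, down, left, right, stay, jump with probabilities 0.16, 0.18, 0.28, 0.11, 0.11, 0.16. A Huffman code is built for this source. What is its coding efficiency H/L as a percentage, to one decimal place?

Entropy H = −Σ p log₂ p ≈ 2.5061 bits.
Huffman merges: 11/100+11/100→11/50; 4/25+4/25→8/25; 9/50+11/50→2/5; 7/25+8/25→3/5; 2/5+3/5→1. L = 127/50 ≈ 2.5400.
Efficiency = H/L = 2.5061/2.5400 = 98.7%.

98.7%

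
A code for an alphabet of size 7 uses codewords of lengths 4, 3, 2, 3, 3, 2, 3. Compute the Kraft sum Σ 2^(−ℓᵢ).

1.0625

With common denominator 2^4 = 16: Σ 2^(−ℓᵢ) = 1/16 + 2/16 + 4/16 + 2/16 + 2/16 + 4/16 + 2/16 = 17/16 = 1.0625.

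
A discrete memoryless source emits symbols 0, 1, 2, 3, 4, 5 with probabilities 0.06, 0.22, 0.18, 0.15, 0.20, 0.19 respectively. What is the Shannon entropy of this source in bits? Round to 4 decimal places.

2.4996 bits

H = −Σ pᵢ log₂ pᵢ.
−0.06·log₂(0.06) = 0.2435
−0.22·log₂(0.22) = 0.4806
−0.18·log₂(0.18) = 0.4453
−0.15·log₂(0.15) = 0.4105
−0.20·log₂(0.20) = 0.4644
−0.19·log₂(0.19) = 0.4552
Sum ≈ 2.4996 → 2.4996 bits.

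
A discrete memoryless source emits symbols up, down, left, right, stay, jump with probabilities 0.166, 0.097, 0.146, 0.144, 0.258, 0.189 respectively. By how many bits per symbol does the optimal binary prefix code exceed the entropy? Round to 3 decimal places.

0.030 bits

Entropy H = −Σ p log₂ p ≈ 2.5230 bits.
Huffman merges: 97/1000+18/125→241/1000; 73/500+83/500→39/125; 189/1000+241/1000→43/100; 129/500+39/125→57/100; 43/100+57/100→1. L = 2553/1000 ≈ 2.5530.
L − H = 2.5530 − 2.5230 = 0.030 bits.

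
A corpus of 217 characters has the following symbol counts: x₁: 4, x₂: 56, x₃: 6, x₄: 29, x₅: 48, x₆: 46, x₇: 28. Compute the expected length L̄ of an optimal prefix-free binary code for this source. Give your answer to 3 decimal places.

2.530 bits/symbol

Probabilities are the counts divided by 217.
Repeatedly combine the two least-probable nodes; the expected code length is the sum of the merged weights.
merge 4/217 + 6/217 → 10/217
merge 10/217 + 4/31 → 38/217
merge 29/217 + 38/217 → 67/217
merge 46/217 + 48/217 → 94/217
merge 8/31 + 67/217 → 123/217
merge 94/217 + 123/217 → 1
L = 10/217 + 38/217 + 67/217 + 94/217 + 123/217 + 1 = 549/217 ≈ 2.530 bits/symbol.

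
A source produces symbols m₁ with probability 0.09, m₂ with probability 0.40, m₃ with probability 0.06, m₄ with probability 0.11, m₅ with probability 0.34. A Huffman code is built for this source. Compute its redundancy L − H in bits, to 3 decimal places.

0.046 bits

Entropy H = −Σ p log₂ p ≈ 1.9644 bits.
Huffman merges: 3/50+9/100→3/20; 11/100+3/20→13/50; 13/50+17/50→3/5; 2/5+3/5→1. L = 201/100 ≈ 2.0100.
L − H = 2.0100 − 1.9644 = 0.046 bits.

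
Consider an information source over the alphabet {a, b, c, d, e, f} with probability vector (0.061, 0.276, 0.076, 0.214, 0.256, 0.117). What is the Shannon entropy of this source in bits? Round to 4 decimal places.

2.3827 bits

H = −Σ pᵢ log₂ pᵢ.
−0.061·log₂(0.061) = 0.2461
−0.276·log₂(0.276) = 0.5126
−0.076·log₂(0.076) = 0.2826
−0.214·log₂(0.214) = 0.4760
−0.256·log₂(0.256) = 0.5032
−0.117·log₂(0.117) = 0.3622
Sum ≈ 2.3827 → 2.3827 bits.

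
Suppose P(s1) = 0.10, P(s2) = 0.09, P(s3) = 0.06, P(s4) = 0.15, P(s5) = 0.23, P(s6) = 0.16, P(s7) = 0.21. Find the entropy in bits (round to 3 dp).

2.682 bits

H = −Σ pᵢ log₂ pᵢ.
−0.10·log₂(0.10) = 0.3322
−0.09·log₂(0.09) = 0.3127
−0.06·log₂(0.06) = 0.2435
−0.15·log₂(0.15) = 0.4105
−0.23·log₂(0.23) = 0.4877
−0.16·log₂(0.16) = 0.4230
−0.21·log₂(0.21) = 0.4728
Sum ≈ 2.6824 → 2.682 bits.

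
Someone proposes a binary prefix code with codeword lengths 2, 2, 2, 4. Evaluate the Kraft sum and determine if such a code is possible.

With common denominator 2^4 = 16: Σ 2^(−ℓᵢ) = 4/16 + 4/16 + 4/16 + 1/16 = 13/16 = 0.8125.
Kraft's inequality requires Σ ≤ 1; here Σ = 0.8125 ≤ 1, so such a prefix code exists.

0.8125; yes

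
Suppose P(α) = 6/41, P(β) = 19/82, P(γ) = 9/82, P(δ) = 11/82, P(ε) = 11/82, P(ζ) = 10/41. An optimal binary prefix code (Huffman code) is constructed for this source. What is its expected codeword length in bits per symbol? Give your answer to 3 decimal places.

2.524 bits/symbol

Repeatedly combine the two least-probable nodes; the expected code length is the sum of the merged weights.
merge 9/82 + 11/82 → 10/41
merge 11/82 + 6/41 → 23/82
merge 19/82 + 10/41 → 39/82
merge 10/41 + 23/82 → 43/82
merge 39/82 + 43/82 → 1
L = 10/41 + 23/82 + 39/82 + 43/82 + 1 = 207/82 ≈ 2.524 bits/symbol.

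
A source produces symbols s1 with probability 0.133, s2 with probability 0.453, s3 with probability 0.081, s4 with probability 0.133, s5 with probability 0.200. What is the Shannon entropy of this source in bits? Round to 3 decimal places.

H = −Σ pᵢ log₂ pᵢ.
−0.133·log₂(0.133) = 0.3871
−0.453·log₂(0.453) = 0.5175
−0.081·log₂(0.081) = 0.2937
−0.133·log₂(0.133) = 0.3871
−0.200·log₂(0.200) = 0.4644
Sum ≈ 2.0498 → 2.050 bits.

2.050 bits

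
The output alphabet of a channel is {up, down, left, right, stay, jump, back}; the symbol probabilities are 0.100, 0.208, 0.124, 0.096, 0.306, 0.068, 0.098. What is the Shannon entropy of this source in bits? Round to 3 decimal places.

H = −Σ pᵢ log₂ pᵢ.
−0.100·log₂(0.100) = 0.3322
−0.208·log₂(0.208) = 0.4712
−0.124·log₂(0.124) = 0.3734
−0.096·log₂(0.096) = 0.3246
−0.306·log₂(0.306) = 0.5228
−0.068·log₂(0.068) = 0.2637
−0.098·log₂(0.098) = 0.3284
Sum ≈ 2.6163 → 2.616 bits.

2.616 bits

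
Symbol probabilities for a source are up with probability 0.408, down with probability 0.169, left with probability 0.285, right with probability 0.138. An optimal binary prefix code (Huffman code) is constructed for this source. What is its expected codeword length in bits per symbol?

Repeatedly combine the two least-probable nodes; the expected code length is the sum of the merged weights.
merge 69/500 + 169/1000 → 307/1000
merge 57/200 + 307/1000 → 74/125
merge 51/125 + 74/125 → 1
L = 307/1000 + 74/125 + 1 = 1899/1000 = 1.899 bits/symbol.

1.899 bits/symbol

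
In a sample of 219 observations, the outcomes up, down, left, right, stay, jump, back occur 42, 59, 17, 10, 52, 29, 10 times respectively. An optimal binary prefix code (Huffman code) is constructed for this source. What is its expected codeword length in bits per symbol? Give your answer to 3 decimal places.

Probabilities are the counts divided by 219.
Repeatedly combine the two least-probable nodes; the expected code length is the sum of the merged weights.
merge 10/219 + 10/219 → 20/219
merge 17/219 + 20/219 → 37/219
merge 29/219 + 37/219 → 22/73
merge 14/73 + 52/219 → 94/219
merge 59/219 + 22/73 → 125/219
merge 94/219 + 125/219 → 1
L = 20/219 + 37/219 + 22/73 + 94/219 + 125/219 + 1 = 187/73 ≈ 2.562 bits/symbol.

2.562 bits/symbol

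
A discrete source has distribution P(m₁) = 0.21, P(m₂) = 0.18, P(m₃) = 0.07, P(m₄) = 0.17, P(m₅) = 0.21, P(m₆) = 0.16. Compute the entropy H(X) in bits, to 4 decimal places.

2.5171 bits

H = −Σ pᵢ log₂ pᵢ.
−0.21·log₂(0.21) = 0.4728
−0.18·log₂(0.18) = 0.4453
−0.07·log₂(0.07) = 0.2686
−0.17·log₂(0.17) = 0.4346
−0.21·log₂(0.21) = 0.4728
−0.16·log₂(0.16) = 0.4230
Sum ≈ 2.5171 → 2.5171 bits.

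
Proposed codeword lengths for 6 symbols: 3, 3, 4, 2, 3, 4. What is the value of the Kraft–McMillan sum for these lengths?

With common denominator 2^4 = 16: Σ 2^(−ℓᵢ) = 2/16 + 2/16 + 1/16 + 4/16 + 2/16 + 1/16 = 12/16 = 0.75.

0.75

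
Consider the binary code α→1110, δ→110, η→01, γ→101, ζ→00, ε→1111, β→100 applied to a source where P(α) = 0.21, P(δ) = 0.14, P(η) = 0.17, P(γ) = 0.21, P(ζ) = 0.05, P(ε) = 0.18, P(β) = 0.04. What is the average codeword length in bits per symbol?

L̄ = Σ pᵢ·ℓᵢ = 0.21·4 + 0.14·3 + 0.17·2 + 0.21·3 + 0.05·2 + 0.18·4 + 0.04·3 = 3.17 bits/symbol.

3.17 bits/symbol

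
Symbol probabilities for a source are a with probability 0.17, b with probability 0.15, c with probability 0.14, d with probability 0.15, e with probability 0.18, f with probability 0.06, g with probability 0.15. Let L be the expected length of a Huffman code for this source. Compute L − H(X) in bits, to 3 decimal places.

0.068 bits

Entropy H = −Σ p log₂ p ≈ 2.7522 bits.
Huffman merges: 3/50+7/50→1/5; 3/20+3/20→3/10; 3/20+17/100→8/25; 9/50+1/5→19/50; 3/10+8/25→31/50; 19/50+31/50→1. L = 141/50 ≈ 2.8200.
L − H = 2.8200 − 2.7522 = 0.068 bits.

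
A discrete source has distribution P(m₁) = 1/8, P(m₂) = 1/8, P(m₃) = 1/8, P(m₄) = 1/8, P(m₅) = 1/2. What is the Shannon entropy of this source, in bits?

2 bits

Each probability is a power of 1/2, so log₂(1/p) is an integer.
H = Σ p·log₂(1/p) = 1/8·3 + 1/8·3 + 1/8·3 + 1/8·3 + 1/2·1 = 2 bits.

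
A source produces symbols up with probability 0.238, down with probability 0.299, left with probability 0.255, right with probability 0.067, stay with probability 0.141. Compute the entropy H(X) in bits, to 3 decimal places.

2.176 bits

H = −Σ pᵢ log₂ pᵢ.
−0.238·log₂(0.238) = 0.4929
−0.299·log₂(0.299) = 0.5208
−0.255·log₂(0.255) = 0.5027
−0.067·log₂(0.067) = 0.2613
−0.141·log₂(0.141) = 0.3985
Sum ≈ 2.1762 → 2.176 bits.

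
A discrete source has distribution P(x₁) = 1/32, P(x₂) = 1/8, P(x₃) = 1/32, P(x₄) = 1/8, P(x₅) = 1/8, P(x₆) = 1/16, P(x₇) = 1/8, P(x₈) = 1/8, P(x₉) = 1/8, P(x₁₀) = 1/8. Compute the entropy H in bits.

Each probability is a power of 1/2, so log₂(1/p) is an integer.
H = Σ p·log₂(1/p) = 1/32·5 + 1/8·3 + 1/32·5 + 1/8·3 + 1/8·3 + 1/16·4 + 1/8·3 + 1/8·3 + 1/8·3 + 1/8·3 = 3.1875 bits.

3.1875 bits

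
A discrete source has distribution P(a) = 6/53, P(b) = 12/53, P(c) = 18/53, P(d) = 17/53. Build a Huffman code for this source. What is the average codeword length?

2 bits/symbol

Repeatedly combine the two least-probable nodes; the expected code length is the sum of the merged weights.
merge 6/53 + 12/53 → 18/53
merge 17/53 + 18/53 → 35/53
merge 18/53 + 35/53 → 1
L = 18/53 + 35/53 + 1 = 2 bits/symbol.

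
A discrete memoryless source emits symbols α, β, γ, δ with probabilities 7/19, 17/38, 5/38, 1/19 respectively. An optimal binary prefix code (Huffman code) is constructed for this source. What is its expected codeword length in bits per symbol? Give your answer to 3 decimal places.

1.737 bits/symbol

Repeatedly combine the two least-probable nodes; the expected code length is the sum of the merged weights.
merge 1/19 + 5/38 → 7/38
merge 7/38 + 7/19 → 21/38
merge 17/38 + 21/38 → 1
L = 7/38 + 21/38 + 1 = 33/19 ≈ 1.737 bits/symbol.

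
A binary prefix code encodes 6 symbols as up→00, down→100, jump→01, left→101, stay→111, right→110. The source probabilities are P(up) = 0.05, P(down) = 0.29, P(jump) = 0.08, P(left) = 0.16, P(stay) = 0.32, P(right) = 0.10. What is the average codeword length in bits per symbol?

2.87 bits/symbol

L̄ = Σ pᵢ·ℓᵢ = 0.05·2 + 0.29·3 + 0.08·2 + 0.16·3 + 0.32·3 + 0.10·3 = 2.87 bits/symbol.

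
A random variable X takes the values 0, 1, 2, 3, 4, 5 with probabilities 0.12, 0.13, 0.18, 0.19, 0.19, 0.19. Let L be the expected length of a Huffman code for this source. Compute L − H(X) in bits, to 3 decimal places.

Entropy H = −Σ p log₂ p ≈ 2.5607 bits.
Huffman merges: 3/25+13/100→1/4; 9/50+19/100→37/100; 19/100+19/100→19/50; 1/4+37/100→31/50; 19/50+31/50→1. L = 131/50 ≈ 2.6200.
L − H = 2.6200 − 2.5607 = 0.059 bits.

0.059 bits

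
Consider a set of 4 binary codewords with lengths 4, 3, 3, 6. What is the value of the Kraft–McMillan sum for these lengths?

With common denominator 2^6 = 64: Σ 2^(−ℓᵢ) = 4/64 + 8/64 + 8/64 + 1/64 = 21/64 = 0.328125.

0.328125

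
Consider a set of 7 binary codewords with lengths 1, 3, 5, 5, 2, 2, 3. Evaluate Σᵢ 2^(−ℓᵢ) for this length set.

1.3125

With common denominator 2^5 = 32: Σ 2^(−ℓᵢ) = 16/32 + 4/32 + 1/32 + 1/32 + 8/32 + 8/32 + 4/32 = 42/32 = 1.3125.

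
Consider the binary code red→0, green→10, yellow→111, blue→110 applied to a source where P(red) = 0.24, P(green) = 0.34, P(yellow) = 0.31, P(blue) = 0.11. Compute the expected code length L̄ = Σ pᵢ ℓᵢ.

2.18 bits/symbol

L̄ = Σ pᵢ·ℓᵢ = 0.24·1 + 0.34·2 + 0.31·3 + 0.11·3 = 2.18 bits/symbol.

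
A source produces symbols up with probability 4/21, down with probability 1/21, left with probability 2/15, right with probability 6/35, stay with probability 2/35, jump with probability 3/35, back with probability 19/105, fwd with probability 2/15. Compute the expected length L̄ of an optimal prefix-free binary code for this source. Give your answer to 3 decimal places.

Repeatedly combine the two least-probable nodes; the expected code length is the sum of the merged weights.
merge 1/21 + 2/35 → 11/105
merge 3/35 + 11/105 → 4/21
merge 2/15 + 2/15 → 4/15
merge 6/35 + 19/105 → 37/105
merge 4/21 + 4/21 → 8/21
merge 4/15 + 37/105 → 13/21
merge 8/21 + 13/21 → 1
L = 11/105 + 4/21 + 4/15 + 37/105 + 8/21 + 13/21 + 1 = 102/35 ≈ 2.914 bits/symbol.

2.914 bits/symbol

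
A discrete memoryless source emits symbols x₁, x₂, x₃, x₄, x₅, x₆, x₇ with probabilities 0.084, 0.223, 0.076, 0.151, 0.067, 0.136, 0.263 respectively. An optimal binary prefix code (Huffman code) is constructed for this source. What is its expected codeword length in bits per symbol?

2.657 bits/symbol

Repeatedly combine the two least-probable nodes; the expected code length is the sum of the merged weights.
merge 67/1000 + 19/250 → 143/1000
merge 21/250 + 17/125 → 11/50
merge 143/1000 + 151/1000 → 147/500
merge 11/50 + 223/1000 → 443/1000
merge 263/1000 + 147/500 → 557/1000
merge 443/1000 + 557/1000 → 1
L = 143/1000 + 11/50 + 147/500 + 443/1000 + 557/1000 + 1 = 2657/1000 = 2.657 bits/symbol.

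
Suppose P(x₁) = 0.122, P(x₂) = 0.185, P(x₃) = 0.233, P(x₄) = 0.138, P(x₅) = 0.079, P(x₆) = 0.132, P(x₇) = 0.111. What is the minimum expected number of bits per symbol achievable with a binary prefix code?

2.767 bits/symbol

Repeatedly combine the two least-probable nodes; the expected code length is the sum of the merged weights.
merge 79/1000 + 111/1000 → 19/100
merge 61/500 + 33/250 → 127/500
merge 69/500 + 37/200 → 323/1000
merge 19/100 + 233/1000 → 423/1000
merge 127/500 + 323/1000 → 577/1000
merge 423/1000 + 577/1000 → 1
L = 19/100 + 127/500 + 323/1000 + 423/1000 + 577/1000 + 1 = 2767/1000 = 2.767 bits/symbol.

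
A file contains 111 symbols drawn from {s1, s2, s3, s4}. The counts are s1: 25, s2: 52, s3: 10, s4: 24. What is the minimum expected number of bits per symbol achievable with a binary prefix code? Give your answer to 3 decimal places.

Probabilities are the counts divided by 111.
Repeatedly combine the two least-probable nodes; the expected code length is the sum of the merged weights.
merge 10/111 + 8/37 → 34/111
merge 25/111 + 34/111 → 59/111
merge 52/111 + 59/111 → 1
L = 34/111 + 59/111 + 1 = 68/37 ≈ 1.838 bits/symbol.

1.838 bits/symbol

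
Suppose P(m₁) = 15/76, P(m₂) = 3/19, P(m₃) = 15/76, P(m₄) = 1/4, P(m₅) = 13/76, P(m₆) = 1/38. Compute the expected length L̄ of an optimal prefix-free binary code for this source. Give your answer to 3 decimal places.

Repeatedly combine the two least-probable nodes; the expected code length is the sum of the merged weights.
merge 1/38 + 3/19 → 7/38
merge 13/76 + 7/38 → 27/76
merge 15/76 + 15/76 → 15/38
merge 1/4 + 27/76 → 23/38
merge 15/38 + 23/38 → 1
L = 7/38 + 27/76 + 15/38 + 23/38 + 1 = 193/76 ≈ 2.539 bits/symbol.

2.539 bits/symbol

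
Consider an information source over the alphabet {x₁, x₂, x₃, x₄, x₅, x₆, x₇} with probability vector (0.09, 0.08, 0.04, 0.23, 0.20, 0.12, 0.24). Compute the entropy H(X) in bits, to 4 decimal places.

H = −Σ pᵢ log₂ pᵢ.
−0.09·log₂(0.09) = 0.3127
−0.08·log₂(0.08) = 0.2915
−0.04·log₂(0.04) = 0.1858
−0.23·log₂(0.23) = 0.4877
−0.20·log₂(0.20) = 0.4644
−0.12·log₂(0.12) = 0.3671
−0.24·log₂(0.24) = 0.4941
Sum ≈ 2.6032 → 2.6032 bits.

2.6032 bits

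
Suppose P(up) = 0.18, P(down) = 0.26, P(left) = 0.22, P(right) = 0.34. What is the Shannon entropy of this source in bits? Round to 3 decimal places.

H = −Σ pᵢ log₂ pᵢ.
−0.18·log₂(0.18) = 0.4453
−0.26·log₂(0.26) = 0.5053
−0.22·log₂(0.22) = 0.4806
−0.34·log₂(0.34) = 0.5292
Sum ≈ 1.9603 → 1.960 bits.

1.960 bits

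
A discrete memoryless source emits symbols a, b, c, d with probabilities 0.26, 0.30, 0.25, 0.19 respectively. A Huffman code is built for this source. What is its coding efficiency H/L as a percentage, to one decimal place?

Entropy H = −Σ p log₂ p ≈ 1.9816 bits.
Huffman merges: 19/100+1/4→11/25; 13/50+3/10→14/25; 11/25+14/25→1. L = 2 ≈ 2.0000.
Efficiency = H/L = 1.9816/2.0000 = 99.1%.

99.1%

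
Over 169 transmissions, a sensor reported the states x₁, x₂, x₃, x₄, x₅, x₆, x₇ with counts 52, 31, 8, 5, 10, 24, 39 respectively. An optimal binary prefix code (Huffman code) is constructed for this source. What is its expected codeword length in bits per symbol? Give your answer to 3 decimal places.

Probabilities are the counts divided by 169.
Repeatedly combine the two least-probable nodes; the expected code length is the sum of the merged weights.
merge 5/169 + 8/169 → 1/13
merge 10/169 + 1/13 → 23/169
merge 23/169 + 24/169 → 47/169
merge 31/169 + 3/13 → 70/169
merge 47/169 + 4/13 → 99/169
merge 70/169 + 99/169 → 1
L = 1/13 + 23/169 + 47/169 + 70/169 + 99/169 + 1 = 421/169 ≈ 2.491 bits/symbol.

2.491 bits/symbol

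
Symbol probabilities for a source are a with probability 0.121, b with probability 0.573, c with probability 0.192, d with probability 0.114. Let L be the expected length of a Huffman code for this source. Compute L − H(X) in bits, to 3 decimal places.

0.019 bits

Entropy H = −Σ p log₂ p ≈ 1.6433 bits.
Huffman merges: 57/500+121/1000→47/200; 24/125+47/200→427/1000; 427/1000+573/1000→1. L = 831/500 ≈ 1.6620.
L − H = 1.6620 − 1.6433 = 0.019 bits.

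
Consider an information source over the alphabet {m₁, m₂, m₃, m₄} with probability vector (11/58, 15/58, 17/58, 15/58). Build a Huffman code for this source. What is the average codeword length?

Repeatedly combine the two least-probable nodes; the expected code length is the sum of the merged weights.
merge 11/58 + 15/58 → 13/29
merge 15/58 + 17/58 → 16/29
merge 13/29 + 16/29 → 1
L = 13/29 + 16/29 + 1 = 2 bits/symbol.

2 bits/symbol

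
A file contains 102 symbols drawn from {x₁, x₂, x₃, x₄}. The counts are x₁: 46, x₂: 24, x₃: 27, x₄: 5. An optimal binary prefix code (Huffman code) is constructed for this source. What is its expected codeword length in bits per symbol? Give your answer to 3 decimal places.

1.833 bits/symbol

Probabilities are the counts divided by 102.
Repeatedly combine the two least-probable nodes; the expected code length is the sum of the merged weights.
merge 5/102 + 4/17 → 29/102
merge 9/34 + 29/102 → 28/51
merge 23/51 + 28/51 → 1
L = 29/102 + 28/51 + 1 = 11/6 ≈ 1.833 bits/symbol.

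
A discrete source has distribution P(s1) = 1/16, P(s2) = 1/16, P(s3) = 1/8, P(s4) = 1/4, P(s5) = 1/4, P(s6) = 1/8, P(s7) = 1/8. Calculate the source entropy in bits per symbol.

Each probability is a power of 1/2, so log₂(1/p) is an integer.
H = Σ p·log₂(1/p) = 1/16·4 + 1/16·4 + 1/8·3 + 1/4·2 + 1/4·2 + 1/8·3 + 1/8·3 = 2.625 bits.

2.625 bits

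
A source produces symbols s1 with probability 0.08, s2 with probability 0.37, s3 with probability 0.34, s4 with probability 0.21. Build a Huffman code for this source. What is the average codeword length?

1.92 bits/symbol

Repeatedly combine the two least-probable nodes; the expected code length is the sum of the merged weights.
merge 2/25 + 21/100 → 29/100
merge 29/100 + 17/50 → 63/100
merge 37/100 + 63/100 → 1
L = 29/100 + 63/100 + 1 = 48/25 = 1.92 bits/symbol.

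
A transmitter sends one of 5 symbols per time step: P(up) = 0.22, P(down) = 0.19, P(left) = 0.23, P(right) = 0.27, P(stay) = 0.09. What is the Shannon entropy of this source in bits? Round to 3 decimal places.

2.246 bits

H = −Σ pᵢ log₂ pᵢ.
−0.22·log₂(0.22) = 0.4806
−0.19·log₂(0.19) = 0.4552
−0.23·log₂(0.23) = 0.4877
−0.27·log₂(0.27) = 0.5100
−0.09·log₂(0.09) = 0.3127
Sum ≈ 2.2461 → 2.246 bits.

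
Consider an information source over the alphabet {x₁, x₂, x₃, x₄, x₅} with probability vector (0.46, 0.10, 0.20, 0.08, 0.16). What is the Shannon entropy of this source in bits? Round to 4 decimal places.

2.0264 bits

H = −Σ pᵢ log₂ pᵢ.
−0.46·log₂(0.46) = 0.5153
−0.10·log₂(0.10) = 0.3322
−0.20·log₂(0.20) = 0.4644
−0.08·log₂(0.08) = 0.2915
−0.16·log₂(0.16) = 0.4230
Sum ≈ 2.0264 → 2.0264 bits.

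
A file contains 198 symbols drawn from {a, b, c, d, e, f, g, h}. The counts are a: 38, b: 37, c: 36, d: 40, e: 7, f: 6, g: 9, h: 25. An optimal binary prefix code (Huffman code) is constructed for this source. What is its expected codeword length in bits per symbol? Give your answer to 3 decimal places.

2.783 bits/symbol

Probabilities are the counts divided by 198.
Repeatedly combine the two least-probable nodes; the expected code length is the sum of the merged weights.
merge 1/33 + 7/198 → 13/198
merge 1/22 + 13/198 → 1/9
merge 1/9 + 25/198 → 47/198
merge 2/11 + 37/198 → 73/198
merge 19/99 + 20/99 → 13/33
merge 47/198 + 73/198 → 20/33
merge 13/33 + 20/33 → 1
L = 13/198 + 1/9 + 47/198 + 73/198 + 13/33 + 20/33 + 1 = 551/198 ≈ 2.783 bits/symbol.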